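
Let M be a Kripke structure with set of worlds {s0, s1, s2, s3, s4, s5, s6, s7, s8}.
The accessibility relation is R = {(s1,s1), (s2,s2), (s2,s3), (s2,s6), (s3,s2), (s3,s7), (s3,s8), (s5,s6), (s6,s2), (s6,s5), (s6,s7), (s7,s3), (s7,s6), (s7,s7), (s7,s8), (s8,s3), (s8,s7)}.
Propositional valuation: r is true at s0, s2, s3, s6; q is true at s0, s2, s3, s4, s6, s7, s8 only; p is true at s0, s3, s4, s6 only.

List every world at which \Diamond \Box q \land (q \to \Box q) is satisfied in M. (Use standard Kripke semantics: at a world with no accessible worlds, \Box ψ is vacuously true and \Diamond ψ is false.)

Let φ = \Diamond \Box q \land (q \to \Box q). Evaluate φ at each world:
  s0 (successors ∅): φ is false.
  s1 (successors {s1}): φ is false.
  s2 (successors {s2, s3, s6}): φ is true.
  s3 (successors {s2, s7, s8}): φ is true.
  s4 (successors ∅): φ is false.
  s5 (successors {s6}): φ is false.
  s6 (successors {s2, s5, s7}): φ is false.
  s7 (successors {s3, s6, s7, s8}): φ is true.
  s8 (successors {s3, s7}): φ is true.
For instance, at s5:
  At s5: \Diamond \Box q is false, q \to \Box q is true, so \Diamond \Box q \land (q \to \Box q) is false.
    At s5: \Diamond \Box q requires \Box q at some successor in {s6}.
      At s6: \Box q is false.
    So \Diamond \Box q is false at s5.
    At s5: q is false, \Box q is true, so q \to \Box q is true.
      At s5: \Box q requires q at every successor {s6}.
        At s6: q is true.
      So \Box q is true at s5.
Satisfying worlds: {s2, s3, s7, s8}

s2, s3, s7, s8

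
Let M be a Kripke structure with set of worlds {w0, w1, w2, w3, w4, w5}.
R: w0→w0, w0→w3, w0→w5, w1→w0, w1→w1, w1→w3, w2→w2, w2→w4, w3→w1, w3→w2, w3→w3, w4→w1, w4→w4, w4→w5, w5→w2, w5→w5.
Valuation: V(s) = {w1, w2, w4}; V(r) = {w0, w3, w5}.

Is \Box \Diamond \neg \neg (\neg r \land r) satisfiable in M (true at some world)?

Recall that \Box ψ holds at a world iff ψ holds at every accessible world, and \Diamond ψ holds iff ψ holds at some accessible world.
Let φ = \Box \Diamond \neg \neg (\neg r \land r). Evaluate φ at each world:
  w0 (successors {w0, w3, w5}): φ is false.
  w1 (successors {w0, w1, w3}): φ is false.
  w2 (successors {w2, w4}): φ is false.
  w3 (successors {w1, w2, w3}): φ is false.
  w4 (successors {w1, w4, w5}): φ is false.
  w5 (successors {w2, w5}): φ is false.
For instance, at w0:
  At w0: \Box \Diamond \neg \neg (\neg r \land r) requires \Diamond \neg \neg (\neg r \land r) at every successor {w0, w3, w5}.
    \Diamond \neg \neg (\neg r \land r) fails at w0, so \Box \Diamond \neg \neg (\neg r \land r) is false at w0.
      At w0: \Diamond \neg \neg (\neg r \land r) requires \neg \neg (\neg r \land r) at some successor in {w0, w3, w5}.
        At w0: \neg \neg (\neg r \land r) is false.
        At w3: \neg \neg (\neg r \land r) is false.
        At w5: \neg \neg (\neg r \land r) is false.
      So \Diamond \neg \neg (\neg r \land r) is false at w0.

No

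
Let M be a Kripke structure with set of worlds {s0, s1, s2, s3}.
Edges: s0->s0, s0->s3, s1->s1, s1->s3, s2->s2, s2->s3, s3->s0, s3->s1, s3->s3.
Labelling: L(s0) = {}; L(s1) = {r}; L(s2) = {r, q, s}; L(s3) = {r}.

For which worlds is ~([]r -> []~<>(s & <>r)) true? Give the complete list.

Let φ = ~([]r -> []~<>(s & <>r)). Evaluate φ at each world:
  s0 (successors {s0, s3}): φ is false.
  s1 (successors {s1, s3}): φ is false.
  s2 (successors {s2, s3}): φ is true.
  s3 (successors {s0, s1, s3}): φ is false.
For instance, at s1:
  At s1: []r -> []~<>(s & <>r) is true, so ~([]r -> []~<>(s & <>r)) is false.
    At s1: []r is true, []~<>(s & <>r) is true, so []r -> []~<>(s & <>r) is true.
      At s1: []r requires r at every successor {s1, s3}.
        At s1: r is true.
        At s3: r is true.
      So []r is true at s1.
      At s1: []~<>(s & <>r) requires ~<>(s & <>r) at every successor {s1, s3}.
        At s1: ~<>(s & <>r) is true.
        At s3: ~<>(s & <>r) is true.
      So []~<>(s & <>r) is true at s1.
Satisfying worlds: {s2}

s2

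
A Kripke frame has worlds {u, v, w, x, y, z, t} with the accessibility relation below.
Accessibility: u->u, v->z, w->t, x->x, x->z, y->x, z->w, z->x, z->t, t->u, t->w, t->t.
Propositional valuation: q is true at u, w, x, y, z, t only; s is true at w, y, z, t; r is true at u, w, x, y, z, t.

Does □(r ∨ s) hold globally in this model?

Yes

Recall that □ψ holds at a world iff ψ holds at every accessible world, and ◇ψ holds iff ψ holds at some accessible world.
Let φ = □(r ∨ s). Evaluate φ at each world:
  u (successors {u}): φ is true.
  v (successors {z}): φ is true.
  w (successors {t}): φ is true.
  x (successors {x, z}): φ is true.
  y (successors {x}): φ is true.
  z (successors {w, x, t}): φ is true.
  t (successors {u, w, t}): φ is true.
For instance, at v:
  At v: □(r ∨ s) requires r ∨ s at every successor {z}.
    At z: r ∨ s is true.
  So □(r ∨ s) is true at v.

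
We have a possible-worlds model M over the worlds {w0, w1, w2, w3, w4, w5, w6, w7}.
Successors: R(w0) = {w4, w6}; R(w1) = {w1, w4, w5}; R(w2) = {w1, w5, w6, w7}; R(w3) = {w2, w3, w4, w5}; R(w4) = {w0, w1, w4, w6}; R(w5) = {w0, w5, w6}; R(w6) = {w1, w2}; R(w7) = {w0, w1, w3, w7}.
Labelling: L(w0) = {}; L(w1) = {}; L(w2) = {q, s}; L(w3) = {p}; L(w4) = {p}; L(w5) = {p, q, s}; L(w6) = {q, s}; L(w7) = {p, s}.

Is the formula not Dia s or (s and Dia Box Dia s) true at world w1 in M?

No

Recall that Box ψ holds at a world iff ψ holds at every accessible world, and Dia ψ holds iff ψ holds at some accessible world.
At w1: not Dia s is false, s and Dia Box Dia s is false, so not Dia s or (s and Dia Box Dia s) is false.
  At w1: Dia s is true, so not Dia s is false.
    At w1: Dia s requires s at some successor in {w1, w4, w5}.
      s holds at w5, so Dia s is true at w1.
  At w1: s is false, Dia Box Dia s is true, so s and Dia Box Dia s is false.
    At w1: Dia Box Dia s requires Box Dia s at some successor in {w1, w4, w5}.
      Box Dia s holds at w1, so Dia Box Dia s is true at w1.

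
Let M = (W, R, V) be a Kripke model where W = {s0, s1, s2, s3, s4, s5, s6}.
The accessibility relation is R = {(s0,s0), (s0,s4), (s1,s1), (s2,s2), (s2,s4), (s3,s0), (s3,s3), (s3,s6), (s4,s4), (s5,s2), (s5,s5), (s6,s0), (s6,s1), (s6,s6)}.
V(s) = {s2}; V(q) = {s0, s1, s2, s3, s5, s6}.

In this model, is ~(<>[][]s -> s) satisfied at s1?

No

Recall that []ψ holds at a world iff ψ holds at every accessible world, and <>ψ holds iff ψ holds at some accessible world.
At s1: <>[][]s -> s is true, so ~(<>[][]s -> s) is false.
  At s1: <>[][]s is false, s is false, so <>[][]s -> s is true.
    At s1: <>[][]s requires [][]s at some successor in {s1}.
      At s1: [][]s is false.
    So <>[][]s is false at s1.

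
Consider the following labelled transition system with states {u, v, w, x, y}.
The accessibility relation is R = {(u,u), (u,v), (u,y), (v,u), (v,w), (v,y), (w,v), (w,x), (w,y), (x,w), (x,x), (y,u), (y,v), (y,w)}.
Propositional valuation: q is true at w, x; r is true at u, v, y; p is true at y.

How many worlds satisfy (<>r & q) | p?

Let φ = (<>r & q) | p. Evaluate φ at each world:
  u (successors {u, v, y}): φ is false.
  v (successors {u, w, y}): φ is false.
  w (successors {v, x, y}): φ is true.
  x (successors {w, x}): φ is false.
  y (successors {u, v, w}): φ is true.
For instance, at u:
  At u: <>r & q is false, p is false, so (<>r & q) | p is false.
    At u: <>r is true, q is false, so <>r & q is false.
      At u: <>r requires r at some successor in {u, v, y}.
        r holds at u, so <>r is true at u.
Satisfying worlds: {w, y}

2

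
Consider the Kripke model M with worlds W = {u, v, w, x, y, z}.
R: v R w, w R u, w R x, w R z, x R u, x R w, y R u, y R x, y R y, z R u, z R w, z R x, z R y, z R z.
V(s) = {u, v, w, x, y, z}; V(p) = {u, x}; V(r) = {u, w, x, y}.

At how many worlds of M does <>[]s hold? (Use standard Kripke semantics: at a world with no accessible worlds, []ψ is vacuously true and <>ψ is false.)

Let φ = <>[]s. Evaluate φ at each world:
  u (successors ∅): φ is false.
  v (successors {w}): φ is true.
  w (successors {u, x, z}): φ is true.
  x (successors {u, w}): φ is true.
  y (successors {u, x, y}): φ is true.
  z (successors {u, w, x, y, z}): φ is true.
For instance, at w:
  At w: <>[]s requires []s at some successor in {u, x, z}.
    []s holds at u, so <>[]s is true at w.
      At u: no accessible worlds, so []s holds vacuously.
Satisfying worlds: {v, w, x, y, z}

5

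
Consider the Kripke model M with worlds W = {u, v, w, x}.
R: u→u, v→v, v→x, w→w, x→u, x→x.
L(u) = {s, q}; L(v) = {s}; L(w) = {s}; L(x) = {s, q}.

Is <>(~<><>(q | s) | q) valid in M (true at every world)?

Recall that <>ψ holds at a world iff ψ holds at some accessible world.
Let φ = <>(~<><>(q | s) | q). Evaluate φ at each world:
  u (successors {u}): φ is true.
  v (successors {v, x}): φ is true.
  w (successors {w}): φ is false.
  x (successors {u, x}): φ is true.
Detail at w (counterexample):
  At w: <>(~<><>(q | s) | q) requires ~<><>(q | s) | q at some successor in {w}.
    At w: ~<><>(q | s) | q is false.
  So <>(~<><>(q | s) | q) is false at w.

No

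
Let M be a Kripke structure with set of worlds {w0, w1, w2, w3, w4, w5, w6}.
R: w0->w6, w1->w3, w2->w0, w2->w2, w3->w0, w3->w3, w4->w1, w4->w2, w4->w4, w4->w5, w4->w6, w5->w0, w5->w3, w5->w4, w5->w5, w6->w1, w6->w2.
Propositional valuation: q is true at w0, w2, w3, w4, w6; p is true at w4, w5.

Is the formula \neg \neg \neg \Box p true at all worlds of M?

Let φ = \neg \neg \neg \Box p. Evaluate φ at each world:
  w0 (successors {w6}): φ is true.
  w1 (successors {w3}): φ is true.
  w2 (successors {w0, w2}): φ is true.
  w3 (successors {w0, w3}): φ is true.
  w4 (successors {w1, w2, w4, w5, w6}): φ is true.
  w5 (successors {w0, w3, w4, w5}): φ is true.
  w6 (successors {w1, w2}): φ is true.
For instance, at w0:
  At w0: \neg \neg \Box p is false, so \neg \neg \neg \Box p is true.
    At w0: \neg \Box p is true, so \neg \neg \Box p is false.
      At w0: \Box p is false, so \neg \Box p is true.

Yes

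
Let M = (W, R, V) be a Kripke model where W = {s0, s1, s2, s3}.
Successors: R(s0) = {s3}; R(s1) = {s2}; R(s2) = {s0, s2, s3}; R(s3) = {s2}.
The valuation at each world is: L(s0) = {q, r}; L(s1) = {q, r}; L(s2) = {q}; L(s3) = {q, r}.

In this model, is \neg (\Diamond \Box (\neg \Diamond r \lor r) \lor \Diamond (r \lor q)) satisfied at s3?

At s3: \Diamond \Box (\neg \Diamond r \lor r) \lor \Diamond (r \lor q) is true, so \neg (\Diamond \Box (\neg \Diamond r \lor r) \lor \Diamond (r \lor q)) is false.
  At s3: \Diamond \Box (\neg \Diamond r \lor r) is false, \Diamond (r \lor q) is true, so \Diamond \Box (\neg \Diamond r \lor r) \lor \Diamond (r \lor q) is true.
    At s3: \Diamond \Box (\neg \Diamond r \lor r) requires \Box (\neg \Diamond r \lor r) at some successor in {s2}.
      At s2: \Box (\neg \Diamond r \lor r) is false.
    So \Diamond \Box (\neg \Diamond r \lor r) is false at s3.
    At s3: \Diamond (r \lor q) requires r \lor q at some successor in {s2}.
      r \lor q holds at s2, so \Diamond (r \lor q) is true at s3.

No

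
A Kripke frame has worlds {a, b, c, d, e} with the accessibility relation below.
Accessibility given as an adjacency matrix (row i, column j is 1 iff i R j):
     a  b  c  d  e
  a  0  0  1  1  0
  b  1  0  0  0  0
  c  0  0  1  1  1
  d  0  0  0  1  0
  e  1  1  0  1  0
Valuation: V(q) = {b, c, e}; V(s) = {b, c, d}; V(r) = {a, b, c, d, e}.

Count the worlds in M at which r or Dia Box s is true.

5

Recall that Box ψ holds at a world iff ψ holds at every accessible world, and Dia ψ holds iff ψ holds at some accessible world.
Let φ = r or Dia Box s. Evaluate φ at each world:
  a (successors {c, d}): φ is true.
  b (successors {a}): φ is true.
  c (successors {c, d, e}): φ is true.
  d (successors {d}): φ is true.
  e (successors {a, b, d}): φ is true.
For instance, at c:
  At c: r is true, Dia Box s is true, so r or Dia Box s is true.
    At c: Dia Box s requires Box s at some successor in {c, d, e}.
      Box s holds at d, so Dia Box s is true at c.
Satisfying worlds: {a, b, c, d, e}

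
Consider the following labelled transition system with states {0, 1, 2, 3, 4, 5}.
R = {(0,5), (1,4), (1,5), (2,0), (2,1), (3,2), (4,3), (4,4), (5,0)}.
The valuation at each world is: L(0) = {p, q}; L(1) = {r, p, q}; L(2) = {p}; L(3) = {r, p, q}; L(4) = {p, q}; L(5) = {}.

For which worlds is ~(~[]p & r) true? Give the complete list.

0, 2, 3, 4, 5

Recall that []ψ holds at a world iff ψ holds at every accessible world, and <>ψ holds iff ψ holds at some accessible world.
Let φ = ~(~[]p & r). Evaluate φ at each world:
  0 (successors {5}): φ is true.
  1 (successors {4, 5}): φ is false.
  2 (successors {0, 1}): φ is true.
  3 (successors {2}): φ is true.
  4 (successors {3, 4}): φ is true.
  5 (successors {0}): φ is true.
For instance, at 4:
  At 4: ~[]p & r is false, so ~(~[]p & r) is true.
    At 4: ~[]p is false, r is false, so ~[]p & r is false.
      At 4: []p is true, so ~[]p is false.
Satisfying worlds: {0, 2, 3, 4, 5}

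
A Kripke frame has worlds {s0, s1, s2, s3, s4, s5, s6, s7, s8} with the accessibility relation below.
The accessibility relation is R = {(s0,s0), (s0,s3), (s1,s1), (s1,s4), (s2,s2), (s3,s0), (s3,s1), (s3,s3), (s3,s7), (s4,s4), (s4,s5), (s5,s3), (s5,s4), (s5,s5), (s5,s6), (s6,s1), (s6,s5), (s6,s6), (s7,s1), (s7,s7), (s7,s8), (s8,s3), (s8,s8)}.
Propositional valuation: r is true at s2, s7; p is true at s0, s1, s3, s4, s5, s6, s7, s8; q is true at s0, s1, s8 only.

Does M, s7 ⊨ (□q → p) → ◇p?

At s7: □q → p is true, ◇p is true, so (□q → p) → ◇p is true.
  At s7: □q is false, p is true, so □q → p is true.
    At s7: □q requires q at every successor {s1, s7, s8}.
      q fails at s7, so □q is false at s7.
  At s7: ◇p requires p at some successor in {s1, s7, s8}.
    p holds at s1, so ◇p is true at s7.

Yes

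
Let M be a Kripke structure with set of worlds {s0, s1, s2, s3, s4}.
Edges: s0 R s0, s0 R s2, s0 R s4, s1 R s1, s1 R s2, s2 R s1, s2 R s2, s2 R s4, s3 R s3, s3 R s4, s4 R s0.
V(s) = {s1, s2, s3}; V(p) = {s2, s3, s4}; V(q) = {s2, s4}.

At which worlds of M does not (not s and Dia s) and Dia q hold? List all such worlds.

Let φ = not (not s and Dia s) and Dia q. Evaluate φ at each world:
  s0 (successors {s0, s2, s4}): φ is false.
  s1 (successors {s1, s2}): φ is true.
  s2 (successors {s1, s2, s4}): φ is true.
  s3 (successors {s3, s4}): φ is true.
  s4 (successors {s0}): φ is false.
For instance, at s3:
  At s3: not (not s and Dia s) is true, Dia q is true, so not (not s and Dia s) and Dia q is true.
    At s3: not s and Dia s is false, so not (not s and Dia s) is true.
      At s3: not s is false, Dia s is true, so not s and Dia s is false.
    At s3: Dia q requires q at some successor in {s3, s4}.
      q holds at s4, so Dia q is true at s3.
Satisfying worlds: {s1, s2, s3}

s1, s2, s3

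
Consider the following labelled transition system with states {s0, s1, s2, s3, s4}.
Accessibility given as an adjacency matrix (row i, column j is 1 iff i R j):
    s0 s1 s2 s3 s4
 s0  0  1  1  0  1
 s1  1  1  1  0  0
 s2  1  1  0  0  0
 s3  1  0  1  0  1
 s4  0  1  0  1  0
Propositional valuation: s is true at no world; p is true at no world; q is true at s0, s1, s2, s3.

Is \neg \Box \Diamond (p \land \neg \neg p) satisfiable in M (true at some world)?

Yes

Let φ = \neg \Box \Diamond (p \land \neg \neg p). Evaluate φ at each world:
  s0 (successors {s1, s2, s4}): φ is true.
  s1 (successors {s0, s1, s2}): φ is true.
  s2 (successors {s0, s1}): φ is true.
  s3 (successors {s0, s2, s4}): φ is true.
  s4 (successors {s1, s3}): φ is true.
Detail at s0 (witness):
  At s0: \Box \Diamond (p \land \neg \neg p) is false, so \neg \Box \Diamond (p \land \neg \neg p) is true.
    At s0: \Box \Diamond (p \land \neg \neg p) requires \Diamond (p \land \neg \neg p) at every successor {s1, s2, s4}.
      \Diamond (p \land \neg \neg p) fails at s1, so \Box \Diamond (p \land \neg \neg p) is false at s0.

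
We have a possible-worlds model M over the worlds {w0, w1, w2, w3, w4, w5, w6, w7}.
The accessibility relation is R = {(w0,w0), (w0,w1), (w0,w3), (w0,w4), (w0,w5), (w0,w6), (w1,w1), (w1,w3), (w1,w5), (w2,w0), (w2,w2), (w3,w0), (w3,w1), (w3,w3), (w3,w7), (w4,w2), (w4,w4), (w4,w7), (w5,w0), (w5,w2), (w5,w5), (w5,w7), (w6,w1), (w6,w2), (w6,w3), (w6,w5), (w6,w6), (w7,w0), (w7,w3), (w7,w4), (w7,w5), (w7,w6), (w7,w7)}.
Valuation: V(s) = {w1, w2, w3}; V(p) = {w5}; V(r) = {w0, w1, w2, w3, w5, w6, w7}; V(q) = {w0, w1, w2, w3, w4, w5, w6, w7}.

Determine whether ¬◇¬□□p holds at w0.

At w0: ◇¬□□p is true, so ¬◇¬□□p is false.
  At w0: ◇¬□□p requires ¬□□p at some successor in {w0, w1, w3, w4, w5, w6}.
    ¬□□p holds at w0, so ◇¬□□p is true at w0.
      At w0: □□p is false, so ¬□□p is true.

No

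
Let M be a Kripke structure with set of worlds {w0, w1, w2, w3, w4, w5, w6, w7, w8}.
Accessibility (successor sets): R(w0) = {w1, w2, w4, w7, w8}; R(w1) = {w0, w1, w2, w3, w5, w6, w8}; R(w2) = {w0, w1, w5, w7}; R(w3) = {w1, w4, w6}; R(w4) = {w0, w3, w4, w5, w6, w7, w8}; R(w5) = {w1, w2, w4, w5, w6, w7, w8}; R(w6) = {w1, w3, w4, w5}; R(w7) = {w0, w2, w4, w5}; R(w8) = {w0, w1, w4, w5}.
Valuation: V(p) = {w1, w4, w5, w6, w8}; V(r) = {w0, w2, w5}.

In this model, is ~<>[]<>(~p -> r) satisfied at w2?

Recall that []ψ holds at a world iff ψ holds at every accessible world, and <>ψ holds iff ψ holds at some accessible world.
At w2: <>[]<>(~p -> r) is true, so ~<>[]<>(~p -> r) is false.
  At w2: <>[]<>(~p -> r) requires []<>(~p -> r) at some successor in {w0, w1, w5, w7}.
    []<>(~p -> r) holds at w0, so <>[]<>(~p -> r) is true at w2.
      At w0: []<>(~p -> r) requires <>(~p -> r) at every successor {w1, w2, w4, w7, w8}.
        At w1: <>(~p -> r) is true.
        At w2: <>(~p -> r) is true.
        At w4: <>(~p -> r) is true.
        At w7: <>(~p -> r) is true.
        At w8: <>(~p -> r) is true.
      So []<>(~p -> r) is true at w0.

No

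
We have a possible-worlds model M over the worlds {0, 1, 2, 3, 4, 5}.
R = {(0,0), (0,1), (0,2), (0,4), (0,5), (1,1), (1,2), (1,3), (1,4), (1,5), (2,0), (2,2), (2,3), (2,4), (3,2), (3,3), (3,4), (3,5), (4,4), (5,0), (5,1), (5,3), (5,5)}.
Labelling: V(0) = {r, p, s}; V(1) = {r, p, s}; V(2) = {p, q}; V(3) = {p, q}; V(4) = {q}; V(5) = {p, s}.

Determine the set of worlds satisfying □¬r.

3, 4

Recall that □ψ holds at a world iff ψ holds at every accessible world, and ◇ψ holds iff ψ holds at some accessible world.
Let φ = □¬r. Evaluate φ at each world:
  0 (successors {0, 1, 2, 4, 5}): φ is false.
  1 (successors {1, 2, 3, 4, 5}): φ is false.
  2 (successors {0, 2, 3, 4}): φ is false.
  3 (successors {2, 3, 4, 5}): φ is true.
  4 (successors {4}): φ is true.
  5 (successors {0, 1, 3, 5}): φ is false.
For instance, at 5:
  At 5: □¬r requires ¬r at every successor {0, 1, 3, 5}.
    ¬r fails at 0, so □¬r is false at 5.
Satisfying worlds: {3, 4}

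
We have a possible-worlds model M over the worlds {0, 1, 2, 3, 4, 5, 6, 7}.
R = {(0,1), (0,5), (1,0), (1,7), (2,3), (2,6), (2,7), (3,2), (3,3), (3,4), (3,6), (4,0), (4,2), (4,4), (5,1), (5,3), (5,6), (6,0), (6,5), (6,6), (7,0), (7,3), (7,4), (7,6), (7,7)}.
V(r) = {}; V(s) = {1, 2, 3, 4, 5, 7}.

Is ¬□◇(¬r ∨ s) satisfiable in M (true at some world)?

No

Let φ = ¬□◇(¬r ∨ s). Evaluate φ at each world:
  0 (successors {1, 5}): φ is false.
  1 (successors {0, 7}): φ is false.
  2 (successors {3, 6, 7}): φ is false.
  3 (successors {2, 3, 4, 6}): φ is false.
  4 (successors {0, 2, 4}): φ is false.
  5 (successors {1, 3, 6}): φ is false.
  6 (successors {0, 5, 6}): φ is false.
  7 (successors {0, 3, 4, 6, 7}): φ is false.
For instance, at 4:
  At 4: □◇(¬r ∨ s) is true, so ¬□◇(¬r ∨ s) is false.
    At 4: □◇(¬r ∨ s) requires ◇(¬r ∨ s) at every successor {0, 2, 4}.
      At 0: ◇(¬r ∨ s) is true.
      At 2: ◇(¬r ∨ s) is true.
      At 4: ◇(¬r ∨ s) is true.
    So □◇(¬r ∨ s) is true at 4.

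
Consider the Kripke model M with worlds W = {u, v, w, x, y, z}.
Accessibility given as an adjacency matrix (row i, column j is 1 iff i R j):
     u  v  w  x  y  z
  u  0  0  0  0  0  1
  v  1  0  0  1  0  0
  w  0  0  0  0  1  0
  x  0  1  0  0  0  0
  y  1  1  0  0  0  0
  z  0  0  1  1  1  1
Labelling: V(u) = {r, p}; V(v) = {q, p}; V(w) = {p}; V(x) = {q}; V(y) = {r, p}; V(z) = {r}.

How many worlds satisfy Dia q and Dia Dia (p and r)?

3

Recall that Dia ψ holds at a world iff ψ holds at some accessible world.
Let φ = Dia q and Dia Dia (p and r). Evaluate φ at each world:
  u (successors {z}): φ is false.
  v (successors {u, x}): φ is false.
  w (successors {y}): φ is false.
  x (successors {v}): φ is true.
  y (successors {u, v}): φ is true.
  z (successors {w, x, y, z}): φ is true.
For instance, at v:
  At v: Dia q is true, Dia Dia (p and r) is false, so Dia q and Dia Dia (p and r) is false.
    At v: Dia q requires q at some successor in {u, x}.
      q holds at x, so Dia q is true at v.
    At v: Dia Dia (p and r) requires Dia (p and r) at some successor in {u, x}.
      At u: Dia (p and r) is false.
      At x: Dia (p and r) is false.
    So Dia Dia (p and r) is false at v.
Satisfying worlds: {x, y, z}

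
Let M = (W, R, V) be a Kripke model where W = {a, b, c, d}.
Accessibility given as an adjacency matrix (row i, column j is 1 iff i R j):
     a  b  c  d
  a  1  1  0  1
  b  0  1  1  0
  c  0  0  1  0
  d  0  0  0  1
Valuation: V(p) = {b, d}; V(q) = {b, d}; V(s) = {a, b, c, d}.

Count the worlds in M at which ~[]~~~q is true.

Recall that []ψ holds at a world iff ψ holds at every accessible world, and <>ψ holds iff ψ holds at some accessible world.
Let φ = ~[]~~~q. Evaluate φ at each world:
  a (successors {a, b, d}): φ is true.
  b (successors {b, c}): φ is true.
  c (successors {c}): φ is false.
  d (successors {d}): φ is true.
For instance, at b:
  At b: []~~~q is false, so ~[]~~~q is true.
    At b: []~~~q requires ~~~q at every successor {b, c}.
      ~~~q fails at b, so []~~~q is false at b.
Satisfying worlds: {a, b, d}

3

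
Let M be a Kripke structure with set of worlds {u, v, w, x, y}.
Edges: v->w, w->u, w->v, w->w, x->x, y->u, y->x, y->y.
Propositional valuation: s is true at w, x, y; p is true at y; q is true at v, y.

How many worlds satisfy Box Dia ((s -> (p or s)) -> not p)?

Let φ = Box Dia ((s -> (p or s)) -> not p). Evaluate φ at each world:
  u (successors ∅): φ is true.
  v (successors {w}): φ is true.
  w (successors {u, v, w}): φ is false.
  x (successors {x}): φ is true.
  y (successors {u, x, y}): φ is false.
For instance, at y:
  At y: Box Dia ((s -> (p or s)) -> not p) requires Dia ((s -> (p or s)) -> not p) at every successor {u, x, y}.
    Dia ((s -> (p or s)) -> not p) fails at u, so Box Dia ((s -> (p or s)) -> not p) is false at y.
      At u: no accessible worlds, so Dia ((s -> (p or s)) -> not p) is false.
Satisfying worlds: {u, v, x}

3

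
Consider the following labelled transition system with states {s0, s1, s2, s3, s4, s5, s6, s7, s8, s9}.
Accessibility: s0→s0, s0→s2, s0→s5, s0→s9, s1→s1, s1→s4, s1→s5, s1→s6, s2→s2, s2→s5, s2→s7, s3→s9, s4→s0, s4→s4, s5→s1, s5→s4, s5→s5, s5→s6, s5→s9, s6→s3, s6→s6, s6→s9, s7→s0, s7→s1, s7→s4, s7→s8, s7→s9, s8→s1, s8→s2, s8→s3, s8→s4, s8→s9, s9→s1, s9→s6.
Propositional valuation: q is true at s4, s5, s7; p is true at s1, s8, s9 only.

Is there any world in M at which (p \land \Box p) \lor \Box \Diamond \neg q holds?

Let φ = (p \land \Box p) \lor \Box \Diamond \neg q. Evaluate φ at each world:
  s0 (successors {s0, s2, s5, s9}): φ is true.
  s1 (successors {s1, s4, s5, s6}): φ is true.
  s2 (successors {s2, s5, s7}): φ is true.
  s3 (successors {s9}): φ is true.
  s4 (successors {s0, s4}): φ is true.
  s5 (successors {s1, s4, s5, s6, s9}): φ is true.
  s6 (successors {s3, s6, s9}): φ is true.
  s7 (successors {s0, s1, s4, s8, s9}): φ is true.
  s8 (successors {s1, s2, s3, s4, s9}): φ is true.
  s9 (successors {s1, s6}): φ is true.
Detail at s0 (witness):
  At s0: p \land \Box p is false, \Box \Diamond \neg q is true, so (p \land \Box p) \lor \Box \Diamond \neg q is true.
    At s0: p is false, \Box p is false, so p \land \Box p is false.
      At s0: \Box p requires p at every successor {s0, s2, s5, s9}.
        p fails at s0, so \Box p is false at s0.
    At s0: \Box \Diamond \neg q requires \Diamond \neg q at every successor {s0, s2, s5, s9}.
      At s0: \Diamond \neg q is true.
      At s2: \Diamond \neg q is true.
      At s5: \Diamond \neg q is true.
      At s9: \Diamond \neg q is true.
    So \Box \Diamond \neg q is true at s0.

Yes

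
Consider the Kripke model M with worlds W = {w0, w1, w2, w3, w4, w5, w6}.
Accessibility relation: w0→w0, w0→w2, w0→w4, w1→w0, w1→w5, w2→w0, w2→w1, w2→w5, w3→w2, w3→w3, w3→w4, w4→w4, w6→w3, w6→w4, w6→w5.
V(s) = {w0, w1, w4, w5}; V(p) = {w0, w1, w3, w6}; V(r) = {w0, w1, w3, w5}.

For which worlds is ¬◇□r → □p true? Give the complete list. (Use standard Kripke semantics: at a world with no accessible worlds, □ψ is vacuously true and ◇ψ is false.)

Recall that □ψ holds at a world iff ψ holds at every accessible world, and ◇ψ holds iff ψ holds at some accessible world.
Let φ = ¬◇□r → □p. Evaluate φ at each world:
  w0 (successors {w0, w2, w4}): φ is true.
  w1 (successors {w0, w5}): φ is true.
  w2 (successors {w0, w1, w5}): φ is true.
  w3 (successors {w2, w3, w4}): φ is true.
  w4 (successors {w4}): φ is false.
  w5 (successors ∅): φ is true.
  w6 (successors {w3, w4, w5}): φ is true.
For instance, at w3:
  At w3: ¬◇□r is false, □p is false, so ¬◇□r → □p is true.
    At w3: ◇□r is true, so ¬◇□r is false.
      At w3: ◇□r requires □r at some successor in {w2, w3, w4}.
        □r holds at w2, so ◇□r is true at w3.
    At w3: □p requires p at every successor {w2, w3, w4}.
      p fails at w2, so □p is false at w3.
Satisfying worlds: {w0, w1, w2, w3, w5, w6}

w0, w1, w2, w3, w5, w6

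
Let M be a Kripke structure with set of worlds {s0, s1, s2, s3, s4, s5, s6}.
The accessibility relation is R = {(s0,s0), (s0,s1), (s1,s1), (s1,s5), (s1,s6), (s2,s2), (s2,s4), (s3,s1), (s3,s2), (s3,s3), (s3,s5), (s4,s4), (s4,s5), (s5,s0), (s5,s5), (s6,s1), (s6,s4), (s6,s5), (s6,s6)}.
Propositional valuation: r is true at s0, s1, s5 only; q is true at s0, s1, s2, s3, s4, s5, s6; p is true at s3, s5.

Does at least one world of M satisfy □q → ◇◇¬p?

Yes

Let φ = □q → ◇◇¬p. Evaluate φ at each world:
  s0 (successors {s0, s1}): φ is true.
  s1 (successors {s1, s5, s6}): φ is true.
  s2 (successors {s2, s4}): φ is true.
  s3 (successors {s1, s2, s3, s5}): φ is true.
  s4 (successors {s4, s5}): φ is true.
  s5 (successors {s0, s5}): φ is true.
  s6 (successors {s1, s4, s5, s6}): φ is true.
Detail at s0 (witness):
  At s0: □q is true, ◇◇¬p is true, so □q → ◇◇¬p is true.
    At s0: □q requires q at every successor {s0, s1}.
      At s0: q is true.
      At s1: q is true.
    So □q is true at s0.
    At s0: ◇◇¬p requires ◇¬p at some successor in {s0, s1}.
      ◇¬p holds at s0, so ◇◇¬p is true at s0.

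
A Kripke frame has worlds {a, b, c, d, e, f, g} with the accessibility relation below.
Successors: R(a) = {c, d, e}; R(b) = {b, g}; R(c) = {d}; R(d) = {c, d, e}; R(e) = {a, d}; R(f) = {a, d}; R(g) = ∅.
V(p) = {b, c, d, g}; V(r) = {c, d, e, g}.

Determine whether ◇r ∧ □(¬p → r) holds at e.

At e: ◇r is true, □(¬p → r) is false, so ◇r ∧ □(¬p → r) is false.
  At e: ◇r requires r at some successor in {a, d}.
    r holds at d, so ◇r is true at e.
  At e: □(¬p → r) requires ¬p → r at every successor {a, d}.
    ¬p → r fails at a, so □(¬p → r) is false at e.

No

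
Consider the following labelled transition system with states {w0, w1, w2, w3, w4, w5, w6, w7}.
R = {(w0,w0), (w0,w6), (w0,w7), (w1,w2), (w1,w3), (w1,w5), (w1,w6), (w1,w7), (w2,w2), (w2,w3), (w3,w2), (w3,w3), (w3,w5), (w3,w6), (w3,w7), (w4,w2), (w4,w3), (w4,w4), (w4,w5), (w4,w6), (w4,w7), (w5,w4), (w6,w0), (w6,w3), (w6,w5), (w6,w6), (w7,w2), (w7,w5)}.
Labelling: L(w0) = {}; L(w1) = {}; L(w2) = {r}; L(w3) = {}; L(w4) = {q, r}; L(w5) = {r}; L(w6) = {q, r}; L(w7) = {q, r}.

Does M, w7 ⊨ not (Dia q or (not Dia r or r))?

No

At w7: Dia q or (not Dia r or r) is true, so not (Dia q or (not Dia r or r)) is false.
  At w7: Dia q is false, not Dia r or r is true, so Dia q or (not Dia r or r) is true.
    At w7: Dia q requires q at some successor in {w2, w5}.
      At w2: q is false.
      At w5: q is false.
    So Dia q is false at w7.
    At w7: not Dia r is false, r is true, so not Dia r or r is true.
      At w7: Dia r is true, so not Dia r is false.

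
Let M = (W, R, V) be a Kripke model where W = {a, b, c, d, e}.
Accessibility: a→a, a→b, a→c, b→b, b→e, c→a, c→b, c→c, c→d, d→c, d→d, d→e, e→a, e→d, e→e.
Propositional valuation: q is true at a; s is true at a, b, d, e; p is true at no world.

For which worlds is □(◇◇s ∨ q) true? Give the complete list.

a, b, c, d, e

Let φ = □(◇◇s ∨ q). Evaluate φ at each world:
  a (successors {a, b, c}): φ is true.
  b (successors {b, e}): φ is true.
  c (successors {a, b, c, d}): φ is true.
  d (successors {c, d, e}): φ is true.
  e (successors {a, d, e}): φ is true.
For instance, at e:
  At e: □(◇◇s ∨ q) requires ◇◇s ∨ q at every successor {a, d, e}.
      At a: ◇◇s is true, q is true, so ◇◇s ∨ q is true.
      At d: ◇◇s is true, q is false, so ◇◇s ∨ q is true.
      At e: ◇◇s is true, q is false, so ◇◇s ∨ q is true.
  So □(◇◇s ∨ q) is true at e.
Satisfying worlds: {a, b, c, d, e}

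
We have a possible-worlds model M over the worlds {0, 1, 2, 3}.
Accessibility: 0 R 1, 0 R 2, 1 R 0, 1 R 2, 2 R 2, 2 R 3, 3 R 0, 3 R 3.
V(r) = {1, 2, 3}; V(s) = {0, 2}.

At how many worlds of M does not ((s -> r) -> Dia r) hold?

0

Let φ = not ((s -> r) -> Dia r). Evaluate φ at each world:
  0 (successors {1, 2}): φ is false.
  1 (successors {0, 2}): φ is false.
  2 (successors {2, 3}): φ is false.
  3 (successors {0, 3}): φ is false.
For instance, at 3:
  At 3: (s -> r) -> Dia r is true, so not ((s -> r) -> Dia r) is false.
    At 3: s -> r is true, Dia r is true, so (s -> r) -> Dia r is true.
      At 3: Dia r requires r at some successor in {0, 3}.
        r holds at 3, so Dia r is true at 3.
Satisfying worlds: none.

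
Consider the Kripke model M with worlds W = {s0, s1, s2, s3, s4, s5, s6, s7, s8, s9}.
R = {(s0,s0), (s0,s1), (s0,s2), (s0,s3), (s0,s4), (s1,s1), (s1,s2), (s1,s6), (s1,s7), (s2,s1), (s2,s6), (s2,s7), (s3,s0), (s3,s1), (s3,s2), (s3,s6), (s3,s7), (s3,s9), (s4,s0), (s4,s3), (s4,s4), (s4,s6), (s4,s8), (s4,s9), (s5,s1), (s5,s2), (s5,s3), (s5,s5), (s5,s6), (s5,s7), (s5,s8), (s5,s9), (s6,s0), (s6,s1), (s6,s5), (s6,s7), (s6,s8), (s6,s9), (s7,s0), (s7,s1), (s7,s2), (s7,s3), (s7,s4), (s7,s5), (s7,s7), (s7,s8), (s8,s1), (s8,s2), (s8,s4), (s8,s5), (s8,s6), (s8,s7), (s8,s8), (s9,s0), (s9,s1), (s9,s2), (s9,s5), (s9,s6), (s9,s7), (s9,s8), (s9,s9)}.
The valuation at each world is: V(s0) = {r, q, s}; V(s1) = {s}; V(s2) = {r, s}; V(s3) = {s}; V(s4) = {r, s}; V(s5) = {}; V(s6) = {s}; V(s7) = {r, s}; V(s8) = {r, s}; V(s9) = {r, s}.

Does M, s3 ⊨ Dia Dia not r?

At s3: Dia Dia not r requires Dia not r at some successor in {s0, s1, s2, s6, s7, s9}.
  Dia not r holds at s0, so Dia Dia not r is true at s3.
    At s0: Dia not r requires not r at some successor in {s0, s1, s2, s3, s4}.
      not r holds at s1, so Dia not r is true at s0.

Yes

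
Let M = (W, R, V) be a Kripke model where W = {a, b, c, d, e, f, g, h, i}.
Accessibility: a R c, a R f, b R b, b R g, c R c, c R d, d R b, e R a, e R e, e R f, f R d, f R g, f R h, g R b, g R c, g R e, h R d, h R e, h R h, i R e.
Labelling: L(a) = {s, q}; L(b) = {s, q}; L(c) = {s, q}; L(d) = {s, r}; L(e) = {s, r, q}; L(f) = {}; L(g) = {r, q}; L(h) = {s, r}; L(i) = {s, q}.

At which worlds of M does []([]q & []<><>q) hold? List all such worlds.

b, d

Recall that []ψ holds at a world iff ψ holds at every accessible world, and <>ψ holds iff ψ holds at some accessible world.
Let φ = []([]q & []<><>q). Evaluate φ at each world:
  a (successors {c, f}): φ is false.
  b (successors {b, g}): φ is true.
  c (successors {c, d}): φ is false.
  d (successors {b}): φ is true.
  e (successors {a, e, f}): φ is false.
  f (successors {d, g, h}): φ is false.
  g (successors {b, c, e}): φ is false.
  h (successors {d, e, h}): φ is false.
  i (successors {e}): φ is false.
For instance, at d:
  At d: []([]q & []<><>q) requires []q & []<><>q at every successor {b}.
      At b: []q is true, []<><>q is true, so []q & []<><>q is true.
  So []([]q & []<><>q) is true at d.
Satisfying worlds: {b, d}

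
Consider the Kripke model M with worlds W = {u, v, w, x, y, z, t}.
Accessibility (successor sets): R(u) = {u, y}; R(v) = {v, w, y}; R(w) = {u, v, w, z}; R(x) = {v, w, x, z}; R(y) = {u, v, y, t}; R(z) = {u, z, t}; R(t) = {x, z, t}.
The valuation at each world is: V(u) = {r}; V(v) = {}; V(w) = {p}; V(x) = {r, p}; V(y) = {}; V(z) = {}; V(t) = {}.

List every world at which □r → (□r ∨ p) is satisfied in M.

Let φ = □r → (□r ∨ p). Evaluate φ at each world:
  u (successors {u, y}): φ is true.
  v (successors {v, w, y}): φ is true.
  w (successors {u, v, w, z}): φ is true.
  x (successors {v, w, x, z}): φ is true.
  y (successors {u, v, y, t}): φ is true.
  z (successors {u, z, t}): φ is true.
  t (successors {x, z, t}): φ is true.
For instance, at w:
  At w: □r is false, □r ∨ p is true, so □r → (□r ∨ p) is true.
    At w: □r requires r at every successor {u, v, w, z}.
      r fails at v, so □r is false at w.
    At w: □r is false, p is true, so □r ∨ p is true.
      At w: □r requires r at every successor {u, v, w, z}.
        r fails at v, so □r is false at w.
Satisfying worlds: {u, v, w, x, y, z, t}

u, v, w, x, y, z, t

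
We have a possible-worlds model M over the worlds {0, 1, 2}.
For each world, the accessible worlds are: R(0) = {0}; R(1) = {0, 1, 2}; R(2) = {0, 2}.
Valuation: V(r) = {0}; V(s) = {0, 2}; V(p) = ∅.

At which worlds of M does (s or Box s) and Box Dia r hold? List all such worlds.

Recall that Box ψ holds at a world iff ψ holds at every accessible world, and Dia ψ holds iff ψ holds at some accessible world.
Let φ = (s or Box s) and Box Dia r. Evaluate φ at each world:
  0 (successors {0}): φ is true.
  1 (successors {0, 1, 2}): φ is false.
  2 (successors {0, 2}): φ is true.
For instance, at 1:
  At 1: s or Box s is false, Box Dia r is true, so (s or Box s) and Box Dia r is false.
    At 1: s is false, Box s is false, so s or Box s is false.
      At 1: Box s requires s at every successor {0, 1, 2}.
        s fails at 1, so Box s is false at 1.
    At 1: Box Dia r requires Dia r at every successor {0, 1, 2}.
      At 0: Dia r is true.
      At 1: Dia r is true.
      At 2: Dia r is true.
    So Box Dia r is true at 1.
Satisfying worlds: {0, 2}

0, 2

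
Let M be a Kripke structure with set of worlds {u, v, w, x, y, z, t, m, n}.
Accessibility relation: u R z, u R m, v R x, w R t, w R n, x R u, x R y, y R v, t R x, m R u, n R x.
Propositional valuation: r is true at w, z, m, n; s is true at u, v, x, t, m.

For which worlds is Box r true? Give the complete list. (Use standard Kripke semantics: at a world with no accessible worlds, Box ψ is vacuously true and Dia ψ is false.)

u, z

Let φ = Box r. Evaluate φ at each world:
  u (successors {z, m}): φ is true.
  v (successors {x}): φ is false.
  w (successors {t, n}): φ is false.
  x (successors {u, y}): φ is false.
  y (successors {v}): φ is false.
  z (successors ∅): φ is true.
  t (successors {x}): φ is false.
  m (successors {u}): φ is false.
  n (successors {x}): φ is false.
For instance, at m:
  At m: Box r requires r at every successor {u}.
    r fails at u, so Box r is false at m.
Satisfying worlds: {u, z}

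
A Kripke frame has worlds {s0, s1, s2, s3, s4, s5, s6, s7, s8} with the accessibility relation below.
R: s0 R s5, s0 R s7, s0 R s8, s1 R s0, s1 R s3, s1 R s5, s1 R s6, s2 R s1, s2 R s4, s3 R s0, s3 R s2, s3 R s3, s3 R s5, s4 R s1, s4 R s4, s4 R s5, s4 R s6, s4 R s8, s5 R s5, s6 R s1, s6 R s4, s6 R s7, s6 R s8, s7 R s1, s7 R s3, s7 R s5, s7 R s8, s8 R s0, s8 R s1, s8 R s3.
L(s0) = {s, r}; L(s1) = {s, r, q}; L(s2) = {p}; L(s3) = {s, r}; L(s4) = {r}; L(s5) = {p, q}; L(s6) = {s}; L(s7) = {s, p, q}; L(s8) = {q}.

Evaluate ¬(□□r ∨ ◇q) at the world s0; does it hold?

No

At s0: □□r ∨ ◇q is true, so ¬(□□r ∨ ◇q) is false.
  At s0: □□r is false, ◇q is true, so □□r ∨ ◇q is true.
    At s0: □□r requires □r at every successor {s5, s7, s8}.
      □r fails at s5, so □□r is false at s0.
    At s0: ◇q requires q at some successor in {s5, s7, s8}.
      q holds at s5, so ◇q is true at s0.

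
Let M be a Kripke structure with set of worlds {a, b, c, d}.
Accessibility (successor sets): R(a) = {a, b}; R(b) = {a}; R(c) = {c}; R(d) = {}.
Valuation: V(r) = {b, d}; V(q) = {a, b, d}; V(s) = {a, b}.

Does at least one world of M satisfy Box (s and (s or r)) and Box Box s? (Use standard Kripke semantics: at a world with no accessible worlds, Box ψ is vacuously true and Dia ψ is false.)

Let φ = Box (s and (s or r)) and Box Box s. Evaluate φ at each world:
  a (successors {a, b}): φ is true.
  b (successors {a}): φ is true.
  c (successors {c}): φ is false.
  d (successors ∅): φ is true.
Detail at a (witness):
  At a: Box (s and (s or r)) is true, Box Box s is true, so Box (s and (s or r)) and Box Box s is true.
    At a: Box (s and (s or r)) requires s and (s or r) at every successor {a, b}.
      At a: s and (s or r) is true.
      At b: s and (s or r) is true.
    So Box (s and (s or r)) is true at a.
    At a: Box Box s requires Box s at every successor {a, b}.
      At a: Box s is true.
      At b: Box s is true.
    So Box Box s is true at a.

Yes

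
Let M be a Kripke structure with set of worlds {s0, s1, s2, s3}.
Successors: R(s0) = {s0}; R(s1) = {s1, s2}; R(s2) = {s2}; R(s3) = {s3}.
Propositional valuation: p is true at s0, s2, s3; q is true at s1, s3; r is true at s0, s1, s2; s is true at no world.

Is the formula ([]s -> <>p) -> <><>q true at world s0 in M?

No

Recall that []ψ holds at a world iff ψ holds at every accessible world, and <>ψ holds iff ψ holds at some accessible world.
At s0: []s -> <>p is true, <><>q is false, so ([]s -> <>p) -> <><>q is false.
  At s0: []s is false, <>p is true, so []s -> <>p is true.
    At s0: []s requires s at every successor {s0}.
      s fails at s0, so []s is false at s0.
    At s0: <>p requires p at some successor in {s0}.
      p holds at s0, so <>p is true at s0.
  At s0: <><>q requires <>q at some successor in {s0}.
    At s0: <>q is false.
  So <><>q is false at s0.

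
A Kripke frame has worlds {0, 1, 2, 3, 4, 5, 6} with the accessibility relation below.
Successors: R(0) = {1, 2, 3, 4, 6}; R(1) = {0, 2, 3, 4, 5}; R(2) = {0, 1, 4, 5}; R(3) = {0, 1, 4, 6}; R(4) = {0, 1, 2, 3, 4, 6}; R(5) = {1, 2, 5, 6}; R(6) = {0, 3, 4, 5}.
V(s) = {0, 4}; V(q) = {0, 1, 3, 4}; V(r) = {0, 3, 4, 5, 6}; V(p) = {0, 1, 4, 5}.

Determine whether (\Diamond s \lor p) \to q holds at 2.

No

At 2: \Diamond s \lor p is true, q is false, so (\Diamond s \lor p) \to q is false.
  At 2: \Diamond s is true, p is false, so \Diamond s \lor p is true.
    At 2: \Diamond s requires s at some successor in {0, 1, 4, 5}.
      s holds at 0, so \Diamond s is true at 2.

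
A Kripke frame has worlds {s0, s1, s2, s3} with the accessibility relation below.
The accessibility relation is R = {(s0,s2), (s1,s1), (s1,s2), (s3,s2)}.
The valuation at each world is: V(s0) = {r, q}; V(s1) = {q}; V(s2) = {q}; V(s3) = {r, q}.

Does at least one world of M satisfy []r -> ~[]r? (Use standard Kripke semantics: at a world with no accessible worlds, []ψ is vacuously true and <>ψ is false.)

Yes

Let φ = []r -> ~[]r. Evaluate φ at each world:
  s0 (successors {s2}): φ is true.
  s1 (successors {s1, s2}): φ is true.
  s2 (successors ∅): φ is false.
  s3 (successors {s2}): φ is true.
Detail at s0 (witness):
  At s0: []r is false, ~[]r is true, so []r -> ~[]r is true.
    At s0: []r requires r at every successor {s2}.
      r fails at s2, so []r is false at s0.
    At s0: []r is false, so ~[]r is true.
      At s0: []r requires r at every successor {s2}.
        r fails at s2, so []r is false at s0.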